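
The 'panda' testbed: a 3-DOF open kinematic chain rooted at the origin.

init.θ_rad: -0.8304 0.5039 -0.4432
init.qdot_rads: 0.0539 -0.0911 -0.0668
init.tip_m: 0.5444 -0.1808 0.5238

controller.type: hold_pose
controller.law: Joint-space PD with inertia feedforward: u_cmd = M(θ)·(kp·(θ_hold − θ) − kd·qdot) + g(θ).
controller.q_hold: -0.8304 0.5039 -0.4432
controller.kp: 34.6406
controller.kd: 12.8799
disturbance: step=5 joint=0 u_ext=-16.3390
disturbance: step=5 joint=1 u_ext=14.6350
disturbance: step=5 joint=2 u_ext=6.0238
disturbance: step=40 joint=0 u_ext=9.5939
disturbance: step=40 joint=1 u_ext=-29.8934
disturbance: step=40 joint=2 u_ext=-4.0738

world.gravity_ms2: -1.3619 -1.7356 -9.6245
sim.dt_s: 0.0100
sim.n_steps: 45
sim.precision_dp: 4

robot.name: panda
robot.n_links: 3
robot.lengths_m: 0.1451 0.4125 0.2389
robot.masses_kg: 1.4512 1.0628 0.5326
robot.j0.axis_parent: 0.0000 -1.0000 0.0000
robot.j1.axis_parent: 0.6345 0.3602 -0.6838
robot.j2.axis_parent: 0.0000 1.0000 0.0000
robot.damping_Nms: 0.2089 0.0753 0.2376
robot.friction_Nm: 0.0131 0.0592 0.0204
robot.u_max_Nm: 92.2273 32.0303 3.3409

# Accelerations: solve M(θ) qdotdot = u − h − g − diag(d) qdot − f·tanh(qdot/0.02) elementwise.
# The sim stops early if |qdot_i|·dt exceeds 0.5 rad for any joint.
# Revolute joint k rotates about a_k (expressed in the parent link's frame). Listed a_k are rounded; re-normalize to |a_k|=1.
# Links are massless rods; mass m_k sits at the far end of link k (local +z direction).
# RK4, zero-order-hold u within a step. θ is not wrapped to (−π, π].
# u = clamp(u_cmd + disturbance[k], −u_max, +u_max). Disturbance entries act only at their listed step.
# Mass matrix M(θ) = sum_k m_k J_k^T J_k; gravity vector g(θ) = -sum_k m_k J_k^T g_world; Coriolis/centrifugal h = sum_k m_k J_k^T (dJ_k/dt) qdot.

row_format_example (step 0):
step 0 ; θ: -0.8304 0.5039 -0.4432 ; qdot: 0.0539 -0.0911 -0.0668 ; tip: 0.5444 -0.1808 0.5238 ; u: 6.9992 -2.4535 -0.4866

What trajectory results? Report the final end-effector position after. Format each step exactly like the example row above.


step 1 ; θ: -0.8299 0.5031 -0.4438 ; qdot: 0.0487 -0.0773 -0.0445 ; tip: 0.5440 -0.1805 0.5243 ; u: 7.0590 -2.4911 -0.5016
step 2 ; θ: -0.8294 0.5023 -0.4441 ; qdot: 0.0435 -0.0647 -0.0280 ; tip: 0.5437 -0.1802 0.5247 ; u: 7.1129 -2.5250 -0.5146
step 3 ; θ: -0.8290 0.5018 -0.4443 ; qdot: 0.0385 -0.0531 -0.0170 ; tip: 0.5435 -0.1799 0.5250 ; u: 7.1616 -2.5555 -0.5256
step 4 ; θ: -0.8287 0.5013 -0.4445 ; qdot: 0.0336 -0.0425 -0.0108 ; tip: 0.5433 -0.1797 0.5253 ; u: 7.2055 -2.5829 -0.5349
step 5 ; θ: -0.8283 0.5009 -0.4446 ; qdot: 0.0289 -0.0330 -0.0077 ; tip: 0.5431 -0.1796 0.5255 ; u: -9.0940 12.0278 3.3409
step 6 ; θ: -0.8289 0.5042 -0.4438 ; qdot: -0.1342 0.6897 0.1536 ; tip: 0.5434 -0.1809 0.5247 ; u: 9.4154 -4.5229 -1.0556
step 7 ; θ: -0.8301 0.5106 -0.4425 ; qdot: -0.1214 0.5954 0.1181 ; tip: 0.5442 -0.1834 0.5229 ; u: 9.2316 -4.3220 -1.0110
step 8 ; θ: -0.8313 0.5162 -0.4414 ; qdot: -0.1089 0.5114 0.0894 ; tip: 0.5449 -0.1856 0.5213 ; u: 9.0653 -4.1418 -0.9706
step 9 ; θ: -0.8323 0.5209 -0.4407 ; qdot: -0.0970 0.4366 0.0662 ; tip: 0.5455 -0.1874 0.5200 ; u: 8.9149 -3.9803 -0.9342
step 10 ; θ: -0.8332 0.5249 -0.4401 ; qdot: -0.0858 0.3702 0.0474 ; tip: 0.5460 -0.1890 0.5188 ; u: 8.7792 -3.8355 -0.9013
step 11 ; θ: -0.8340 0.5283 -0.4397 ; qdot: -0.0753 0.3111 0.0327 ; tip: 0.5464 -0.1903 0.5179 ; u: 8.6566 -3.7058 -0.8716
step 12 ; θ: -0.8347 0.5312 -0.4394 ; qdot: -0.0654 0.2585 0.0217 ; tip: 0.5467 -0.1914 0.5170 ; u: 8.5462 -3.5897 -0.8451
step 13 ; θ: -0.8354 0.5335 -0.4392 ; qdot: -0.0561 0.2117 0.0146 ; tip: 0.5470 -0.1923 0.5163 ; u: 8.4467 -3.4856 -0.8215
step 14 ; θ: -0.8359 0.5354 -0.4391 ; qdot: -0.0475 0.1701 0.0104 ; tip: 0.5472 -0.1930 0.5158 ; u: 8.3571 -3.3925 -0.8005
step 15 ; θ: -0.8363 0.5370 -0.4390 ; qdot: -0.0396 0.1333 0.0081 ; tip: 0.5474 -0.1936 0.5153 ; u: 8.2765 -3.3092 -0.7818
step 16 ; θ: -0.8367 0.5381 -0.4390 ; qdot: -0.0324 0.1007 0.0068 ; tip: 0.5476 -0.1941 0.5149 ; u: 8.2041 -3.2347 -0.7650
step 17 ; θ: -0.8370 0.5390 -0.4389 ; qdot: -0.0260 0.0721 0.0059 ; tip: 0.5477 -0.1944 0.5146 ; u: 8.1390 -3.1680 -0.7499
step 18 ; θ: -0.8372 0.5396 -0.4388 ; qdot: -0.0203 0.0469 0.0052 ; tip: 0.5478 -0.1946 0.5144 ; u: 8.0807 -3.1086 -0.7362
step 19 ; θ: -0.8374 0.5399 -0.4388 ; qdot: -0.0153 0.0251 0.0045 ; tip: 0.5479 -0.1948 0.5143 ; u: 8.0285 -3.0558 -0.7239
step 20 ; θ: -0.8375 0.5401 -0.4388 ; qdot: -0.0109 0.0072 0.0030 ; tip: 0.5480 -0.1948 0.5142 ; u: 7.9818 -3.0111 -0.7129
step 21 ; θ: -0.8376 0.5401 -0.4387 ; qdot: -0.0070 -0.0062 0.0003 ; tip: 0.5480 -0.1948 0.5141 ; u: 7.9401 -2.9759 -0.7032
step 22 ; θ: -0.8376 0.5400 -0.4387 ; qdot: -0.0035 -0.0161 -0.0023 ; tip: 0.5481 -0.1948 0.5141 ; u: 7.9029 -2.9485 -0.6948
step 23 ; θ: -0.8377 0.5398 -0.4388 ; qdot: -0.0003 -0.0238 -0.0042 ; tip: 0.5481 -0.1947 0.5141 ; u: 7.8697 -2.9261 -0.6875
step 24 ; θ: -0.8377 0.5395 -0.4388 ; qdot: 0.0025 -0.0301 -0.0054 ; tip: 0.5481 -0.1946 0.5142 ; u: 7.8400 -2.9069 -0.6812
step 25 ; θ: -0.8376 0.5392 -0.4389 ; qdot: 0.0049 -0.0354 -0.0062 ; tip: 0.5481 -0.1945 0.5142 ; u: 7.8136 -2.8903 -0.6755
step 26 ; θ: -0.8376 0.5388 -0.4389 ; qdot: 0.0070 -0.0397 -0.0067 ; tip: 0.5480 -0.1943 0.5143 ; u: 7.7900 -2.8757 -0.6705
step 27 ; θ: -0.8375 0.5384 -0.4390 ; qdot: 0.0089 -0.0434 -0.0070 ; tip: 0.5480 -0.1942 0.5145 ; u: 7.7689 -2.8629 -0.6660
step 28 ; θ: -0.8374 0.5380 -0.4391 ; qdot: 0.0104 -0.0463 -0.0072 ; tip: 0.5479 -0.1940 0.5146 ; u: 7.7500 -2.8516 -0.6620
step 29 ; θ: -0.8373 0.5375 -0.4392 ; qdot: 0.0117 -0.0488 -0.0074 ; tip: 0.5479 -0.1938 0.5147 ; u: 7.7332 -2.8416 -0.6583
step 30 ; θ: -0.8371 0.5370 -0.4392 ; qdot: 0.0128 -0.0507 -0.0075 ; tip: 0.5478 -0.1936 0.5149 ; u: 7.7181 -2.8328 -0.6550
step 31 ; θ: -0.8370 0.5365 -0.4393 ; qdot: 0.0137 -0.0522 -0.0075 ; tip: 0.5478 -0.1934 0.5150 ; u: 7.7046 -2.8251 -0.6520
step 32 ; θ: -0.8369 0.5359 -0.4394 ; qdot: 0.0144 -0.0533 -0.0076 ; tip: 0.5477 -0.1932 0.5152 ; u: 7.6925 -2.8183 -0.6493
step 33 ; θ: -0.8367 0.5354 -0.4395 ; qdot: 0.0150 -0.0541 -0.0076 ; tip: 0.5476 -0.1930 0.5153 ; u: 7.6817 -2.8123 -0.6469
step 34 ; θ: -0.8366 0.5349 -0.4395 ; qdot: 0.0154 -0.0546 -0.0076 ; tip: 0.5475 -0.1928 0.5155 ; u: 7.6720 -2.8070 -0.6446
step 35 ; θ: -0.8364 0.5343 -0.4396 ; qdot: 0.0158 -0.0548 -0.0076 ; tip: 0.5475 -0.1926 0.5157 ; u: 7.6633 -2.8024 -0.6426
step 36 ; θ: -0.8363 0.5338 -0.4397 ; qdot: 0.0160 -0.0548 -0.0076 ; tip: 0.5474 -0.1924 0.5159 ; u: 7.6555 -2.7984 -0.6407
step 37 ; θ: -0.8361 0.5332 -0.4398 ; qdot: 0.0161 -0.0546 -0.0076 ; tip: 0.5473 -0.1921 0.5160 ; u: 7.6485 -2.7949 -0.6390
step 38 ; θ: -0.8359 0.5327 -0.4398 ; qdot: 0.0162 -0.0543 -0.0076 ; tip: 0.5472 -0.1919 0.5162 ; u: 7.6422 -2.7919 -0.6375
step 39 ; θ: -0.8358 0.5321 -0.4399 ; qdot: 0.0162 -0.0538 -0.0075 ; tip: 0.5471 -0.1917 0.5164 ; u: 7.6366 -2.7892 -0.6360
step 40 ; θ: -0.8356 0.5316 -0.4400 ; qdot: 0.0161 -0.0532 -0.0075 ; tip: 0.5471 -0.1915 0.5166 ; u: 17.2254 -32.0303 -3.3409
step 41 ; θ: -0.8349 0.5225 -0.4351 ; qdot: 0.1267 -1.7629 0.9595 ; tip: 0.5478 -0.1886 0.5176 ; u: 6.3827 1.0222 -0.2670
step 42 ; θ: -0.8338 0.5061 -0.4268 ; qdot: 0.0880 -1.5160 0.7065 ; tip: 0.5490 -0.1833 0.5195 ; u: 6.5207 0.6115 -0.2863
step 43 ; θ: -0.8331 0.4920 -0.4207 ; qdot: 0.0596 -1.3008 0.5115 ; tip: 0.5499 -0.1786 0.5212 ; u: 6.6414 0.2430 -0.3068
step 44 ; θ: -0.8326 0.4800 -0.4164 ; qdot: 0.0391 -1.1126 0.3617 ; tip: 0.5505 -0.1744 0.5226 ; u: 6.7479 -0.0874 -0.3276
step 45 ; θ: -0.8323 0.4697 -0.4133 ; qdot: 0.0245 -0.9475 0.2471 ; tip: 0.5510 -0.1708 0.5239
final tip position (m): 0.5510 -0.1708 0.5239


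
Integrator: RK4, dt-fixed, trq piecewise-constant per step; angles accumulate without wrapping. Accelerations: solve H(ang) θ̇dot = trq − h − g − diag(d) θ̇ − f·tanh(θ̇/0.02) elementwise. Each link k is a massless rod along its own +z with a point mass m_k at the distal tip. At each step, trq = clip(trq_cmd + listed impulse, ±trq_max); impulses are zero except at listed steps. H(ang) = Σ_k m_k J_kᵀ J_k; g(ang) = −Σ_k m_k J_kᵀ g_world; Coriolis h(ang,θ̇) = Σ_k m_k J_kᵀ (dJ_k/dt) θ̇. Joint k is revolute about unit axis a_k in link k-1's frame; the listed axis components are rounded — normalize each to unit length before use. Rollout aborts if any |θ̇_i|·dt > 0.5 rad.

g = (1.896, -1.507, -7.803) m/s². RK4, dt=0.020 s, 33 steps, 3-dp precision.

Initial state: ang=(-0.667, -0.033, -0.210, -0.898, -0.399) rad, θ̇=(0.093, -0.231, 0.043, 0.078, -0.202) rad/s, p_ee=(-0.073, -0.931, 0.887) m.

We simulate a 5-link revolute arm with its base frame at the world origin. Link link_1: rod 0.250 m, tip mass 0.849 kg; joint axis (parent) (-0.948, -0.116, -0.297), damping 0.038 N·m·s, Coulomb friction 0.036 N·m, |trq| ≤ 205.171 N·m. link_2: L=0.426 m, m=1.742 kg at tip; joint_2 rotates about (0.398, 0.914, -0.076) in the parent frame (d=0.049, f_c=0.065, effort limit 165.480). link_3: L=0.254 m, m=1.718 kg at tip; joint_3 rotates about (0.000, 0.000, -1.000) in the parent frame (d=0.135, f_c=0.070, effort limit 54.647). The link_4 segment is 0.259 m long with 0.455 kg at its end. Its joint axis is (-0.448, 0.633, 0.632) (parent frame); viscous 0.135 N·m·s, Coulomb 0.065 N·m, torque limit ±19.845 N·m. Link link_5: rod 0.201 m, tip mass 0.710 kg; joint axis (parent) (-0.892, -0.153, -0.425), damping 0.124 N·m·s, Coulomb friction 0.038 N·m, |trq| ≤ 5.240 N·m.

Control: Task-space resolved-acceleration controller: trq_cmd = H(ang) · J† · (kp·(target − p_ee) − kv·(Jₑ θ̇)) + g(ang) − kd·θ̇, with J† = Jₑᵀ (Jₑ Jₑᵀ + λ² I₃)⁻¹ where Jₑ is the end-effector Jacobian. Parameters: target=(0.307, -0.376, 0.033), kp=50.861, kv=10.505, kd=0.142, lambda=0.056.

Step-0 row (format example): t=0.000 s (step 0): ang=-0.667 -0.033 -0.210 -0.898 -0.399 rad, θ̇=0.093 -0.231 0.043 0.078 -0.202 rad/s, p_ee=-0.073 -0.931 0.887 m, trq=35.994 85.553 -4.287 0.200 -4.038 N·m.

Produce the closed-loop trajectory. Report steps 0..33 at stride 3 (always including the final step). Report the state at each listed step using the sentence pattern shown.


t=0.060 s (step 3): ang=-0.595 0.098 -0.284 -1.206 -0.549 rad, θ̇=1.921 3.964 -2.715 -8.457 -3.701 rad/s, p_ee=-0.049 -0.881 0.834 m, trq=0.531 29.593 -1.862 0.045 -1.555 N·m.
t=0.120 s (step 6): ang=-0.477 0.371 -0.499 -1.719 -0.806 rad, θ̇=1.873 4.804 -4.137 -7.920 -4.820 rad/s, p_ee=0.034 -0.769 0.723 m, trq=-6.988 -7.679 0.160 -0.317 0.230 N·m.
t=0.180 s (step 9): ang=-0.383 0.647 -0.743 -2.114 -1.113 rad, θ̇=1.181 4.280 -3.763 -5.264 -5.301 rad/s, p_ee=0.133 -0.656 0.605 m, trq=2.784 -24.324 1.782 -0.972 1.354 N·m.
t=0.240 s (step 12): ang=-0.346 0.872 -0.934 -2.370 -1.414 rad, θ̇=-0.043 3.151 -2.519 -3.527 -4.573 rad/s, p_ee=0.218 -0.579 0.494 m, trq=10.593 -26.736 2.428 -1.941 1.553 N·m.
t=0.300 s (step 15): ang=-0.398 1.021 -1.054 -2.569 -1.643 rad, θ̇=-1.727 1.806 -1.514 -3.231 -2.979 rad/s, p_ee=0.278 -0.540 0.393 m, trq=15.958 -21.096 2.462 -2.601 1.314 N·m.
t=0.360 s (step 18): ang=-0.541 1.098 -1.123 -2.754 -1.764 rad, θ̇=-2.842 0.870 -0.800 -2.731 -1.107 rad/s, p_ee=0.321 -0.528 0.304 m, trq=29.329 -23.574 2.811 -3.534 1.049 N·m.
t=0.420 s (step 21): ang=-0.697 1.143 -1.163 -2.866 -1.791 rad, θ̇=-2.065 0.731 -0.647 -0.822 0.006 rad/s, p_ee=0.355 -0.529 0.223 m, trq=44.093 -33.348 3.696 -4.782 0.890 N·m.
t=0.480 s (step 24): ang=-0.763 1.199 -1.220 -2.859 -1.787 rad, θ̇=-0.071 1.212 -1.335 0.859 0.090 rad/s, p_ee=0.378 -0.524 0.153 m, trq=37.149 -27.930 3.648 -4.841 0.812 N·m.
t=0.540 s (step 27): ang=-0.714 1.293 -1.310 -2.781 -1.784 rad, θ̇=1.647 1.942 -1.513 1.614 -0.016 rad/s, p_ee=0.389 -0.505 0.101 m, trq=23.803 -17.629 3.095 -4.296 0.750 N·m.
t=0.600 s (step 30): ang=-0.582 1.429 -1.386 -2.686 -1.801 rad, θ̇=2.606 2.529 -0.958 1.436 -0.705 rad/s, p_ee=0.385 -0.477 0.067 m, trq=18.719 -18.304 2.827 -3.806 0.798 N·m.
t=0.660 s (step 33): ang=-0.426 1.577 -1.430 -2.626 -1.866 rad, θ̇=2.447 2.310 -0.568 0.524 -1.308 rad/s, p_ee=0.368 -0.450 0.047 m.


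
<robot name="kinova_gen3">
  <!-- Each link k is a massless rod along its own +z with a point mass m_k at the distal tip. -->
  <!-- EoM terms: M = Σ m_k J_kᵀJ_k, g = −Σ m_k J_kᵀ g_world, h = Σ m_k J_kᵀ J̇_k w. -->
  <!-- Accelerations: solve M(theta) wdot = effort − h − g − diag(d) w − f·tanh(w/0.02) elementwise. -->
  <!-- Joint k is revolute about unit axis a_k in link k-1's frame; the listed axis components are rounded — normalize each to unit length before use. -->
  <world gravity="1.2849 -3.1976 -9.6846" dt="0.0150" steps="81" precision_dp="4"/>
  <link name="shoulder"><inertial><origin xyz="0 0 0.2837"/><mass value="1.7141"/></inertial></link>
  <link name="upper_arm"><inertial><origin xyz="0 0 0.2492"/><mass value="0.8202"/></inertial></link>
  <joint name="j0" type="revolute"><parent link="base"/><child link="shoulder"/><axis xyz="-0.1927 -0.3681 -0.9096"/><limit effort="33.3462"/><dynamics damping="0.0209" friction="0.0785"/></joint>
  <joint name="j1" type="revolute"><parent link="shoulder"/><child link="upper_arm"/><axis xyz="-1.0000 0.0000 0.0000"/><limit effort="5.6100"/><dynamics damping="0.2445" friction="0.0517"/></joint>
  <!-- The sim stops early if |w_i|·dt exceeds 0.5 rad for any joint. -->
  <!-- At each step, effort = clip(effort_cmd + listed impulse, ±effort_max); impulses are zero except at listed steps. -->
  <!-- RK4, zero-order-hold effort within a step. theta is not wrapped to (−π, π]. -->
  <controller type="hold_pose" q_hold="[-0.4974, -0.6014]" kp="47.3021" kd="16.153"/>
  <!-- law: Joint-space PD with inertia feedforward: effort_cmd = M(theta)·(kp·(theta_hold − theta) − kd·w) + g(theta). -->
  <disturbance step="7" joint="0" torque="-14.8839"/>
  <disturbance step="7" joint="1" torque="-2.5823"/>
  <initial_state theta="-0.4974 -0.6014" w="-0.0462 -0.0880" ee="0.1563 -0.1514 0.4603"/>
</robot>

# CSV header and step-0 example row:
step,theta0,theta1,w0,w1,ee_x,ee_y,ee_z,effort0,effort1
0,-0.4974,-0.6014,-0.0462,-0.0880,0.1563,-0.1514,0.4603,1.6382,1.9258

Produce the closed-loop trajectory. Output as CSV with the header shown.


step,theta0,theta1,w0,w1,ee_x,ee_y,ee_z,effort0,effort1
1,-0.4980,-0.6024,-0.0278,-0.0495,0.1565,-0.1515,0.4600,1.5979,1.8926
2,-0.4983,-0.6030,-0.0148,-0.0224,0.1566,-0.1516,0.4599,1.5689,1.8685
3,-0.4984,-0.6032,-0.0069,-0.0073,0.1567,-0.1516,0.4599,1.5513,1.8545
4,-0.4985,-0.6032,-0.0025,-0.0017,0.1567,-0.1516,0.4599,1.5423,1.8489
5,-0.4985,-0.6032,-0.0004,0.0003,0.1567,-0.1516,0.4599,1.5381,1.8467
6,-0.4985,-0.6032,0.0005,0.0010,0.1567,-0.1516,0.4599,1.5362,1.8458
7,-0.4985,-0.6032,0.0009,0.0012,0.1567,-0.1516,0.4599,-13.3486,-0.7369
8,-0.5137,-0.6033,-2.0171,-0.0154,0.1614,-0.1508,0.4585,5.1989,2.4976
9,-0.5400,-0.6037,-1.4966,-0.0344,0.1694,-0.1492,0.4561,4.4199,2.3867
10,-0.5594,-0.6042,-1.0878,-0.0311,0.1753,-0.1480,0.4542,3.7952,2.2835
11,-0.5733,-0.6046,-0.7668,-0.0208,0.1796,-0.1470,0.4529,3.2949,2.1945
12,-0.5829,-0.6048,-0.5149,-0.0115,0.1825,-0.1463,0.4519,2.8946,2.1219
13,-0.5891,-0.6049,-0.3175,-0.0061,0.1843,-0.1458,0.4513,2.5748,2.0648
14,-0.5928,-0.6050,-0.1638,-0.0034,0.1854,-0.1455,0.4509,2.3196,2.0200
15,-0.5943,-0.6050,-0.0451,-0.0022,0.1859,-0.1454,0.4508,2.1166,1.9845
16,-0.5944,-0.6051,0.0355,0.0014,0.1859,-0.1454,0.4508,1.9726,1.9569
17,-0.5935,-0.6050,0.0847,0.0049,0.1856,-0.1455,0.4509,1.8794,1.9377
18,-0.5919,-0.6049,0.1214,0.0059,0.1852,-0.1456,0.4510,1.8060,1.9235
19,-0.5899,-0.6048,0.1481,0.0061,0.1845,-0.1457,0.4512,1.7481,1.9124
20,-0.5875,-0.6047,0.1668,0.0061,0.1838,-0.1459,0.4515,1.7026,1.9035
21,-0.5849,-0.6047,0.1793,0.0061,0.1831,-0.1461,0.4517,1.6670,1.8963
22,-0.5822,-0.6046,0.1869,0.0060,0.1822,-0.1463,0.4520,1.6394,1.8904
23,-0.5794,-0.6045,0.1907,0.0059,0.1814,-0.1465,0.4523,1.6181,1.8856
24,-0.5765,-0.6044,0.1915,0.0059,0.1805,-0.1467,0.4526,1.6019,1.8816
25,-0.5736,-0.6043,0.1901,0.0058,0.1796,-0.1469,0.4529,1.5896,1.8784
26,-0.5708,-0.6042,0.1870,0.0057,0.1788,-0.1471,0.4531,1.5805,1.8757
27,-0.5680,-0.6041,0.1826,0.0057,0.1779,-0.1473,0.4534,1.5739,1.8734
28,-0.5653,-0.6040,0.1774,0.0056,0.1771,-0.1475,0.4537,1.5692,1.8715
29,-0.5627,-0.6040,0.1715,0.0056,0.1763,-0.1477,0.4539,1.5661,1.8700
30,-0.5602,-0.6039,0.1652,0.0055,0.1756,-0.1478,0.4542,1.5642,1.8686
31,-0.5578,-0.6038,0.1586,0.0055,0.1748,-0.1480,0.4544,1.5633,1.8674
32,-0.5554,-0.6037,0.1519,0.0055,0.1741,-0.1482,0.4547,1.5630,1.8664
33,-0.5532,-0.6036,0.1452,0.0054,0.1734,-0.1483,0.4549,1.5633,1.8656
34,-0.5511,-0.6036,0.1386,0.0054,0.1728,-0.1484,0.4551,1.5641,1.8648
35,-0.5490,-0.6035,0.1320,0.0053,0.1722,-0.1486,0.4553,1.5651,1.8641
36,-0.5471,-0.6034,0.1256,0.0053,0.1716,-0.1487,0.4555,1.5664,1.8635
37,-0.5453,-0.6033,0.1194,0.0052,0.1710,-0.1488,0.4557,1.5678,1.8630
38,-0.5435,-0.6032,0.1134,0.0052,0.1705,-0.1489,0.4558,1.5693,1.8625
39,-0.5419,-0.6032,0.1077,0.0051,0.1700,-0.1490,0.4560,1.5708,1.8620
40,-0.5403,-0.6031,0.1021,0.0051,0.1695,-0.1491,0.4562,1.5724,1.8616
41,-0.5388,-0.6030,0.0968,0.0050,0.1690,-0.1492,0.4563,1.5740,1.8612
42,-0.5374,-0.6029,0.0917,0.0050,0.1686,-0.1492,0.4565,1.5756,1.8608
43,-0.5361,-0.6029,0.0869,0.0049,0.1682,-0.1493,0.4566,1.5771,1.8605
44,-0.5348,-0.6028,0.0823,0.0049,0.1678,-0.1494,0.4567,1.5787,1.8602
45,-0.5336,-0.6027,0.0779,0.0048,0.1674,-0.1495,0.4568,1.5801,1.8598
46,-0.5324,-0.6026,0.0737,0.0048,0.1671,-0.1495,0.4570,1.5815,1.8595
47,-0.5314,-0.6026,0.0698,0.0047,0.1667,-0.1496,0.4571,1.5829,1.8592
48,-0.5303,-0.6025,0.0660,0.0047,0.1664,-0.1496,0.4572,1.5842,1.8590
49,-0.5294,-0.6024,0.0625,0.0046,0.1661,-0.1497,0.4573,1.5854,1.8587
50,-0.5285,-0.6024,0.0591,0.0046,0.1659,-0.1497,0.4574,1.5865,1.8584
51,-0.5276,-0.6023,0.0560,0.0045,0.1656,-0.1498,0.4574,1.5876,1.8582
52,-0.5268,-0.6022,0.0530,0.0045,0.1653,-0.1498,0.4575,1.5885,1.8579
53,-0.5260,-0.6022,0.0502,0.0044,0.1651,-0.1498,0.4576,1.5894,1.8576
54,-0.5253,-0.6021,0.0475,0.0043,0.1649,-0.1499,0.4577,1.5902,1.8574
55,-0.5246,-0.6020,0.0451,0.0043,0.1646,-0.1499,0.4578,1.5909,1.8571
56,-0.5239,-0.6020,0.0428,0.0042,0.1644,-0.1499,0.4578,1.5915,1.8569
57,-0.5233,-0.6019,0.0406,0.0042,0.1642,-0.1500,0.4579,1.5920,1.8566
58,-0.5227,-0.6018,0.0386,0.0041,0.1641,-0.1500,0.4580,1.5924,1.8564
59,-0.5221,-0.6018,0.0368,0.0040,0.1639,-0.1500,0.4580,1.5927,1.8561
60,-0.5216,-0.6017,0.0350,0.0039,0.1637,-0.1500,0.4581,1.5929,1.8558
61,-0.5211,-0.6017,0.0335,0.0039,0.1636,-0.1501,0.4581,1.5930,1.8555
62,-0.5206,-0.6016,0.0320,0.0038,0.1634,-0.1501,0.4582,1.5929,1.8553
63,-0.5201,-0.6016,0.0307,0.0037,0.1633,-0.1501,0.4582,1.5928,1.8550
64,-0.5197,-0.6015,0.0294,0.0036,0.1631,-0.1501,0.4583,1.5926,1.8547
65,-0.5193,-0.6014,0.0283,0.0035,0.1630,-0.1501,0.4583,1.5923,1.8544
66,-0.5188,-0.6014,0.0273,0.0035,0.1629,-0.1501,0.4584,1.5919,1.8541
67,-0.5184,-0.6013,0.0263,0.0034,0.1627,-0.1502,0.4584,1.5915,1.8538
68,-0.5180,-0.6013,0.0254,0.0033,0.1626,-0.1502,0.4585,1.5910,1.8535
69,-0.5177,-0.6012,0.0246,0.0032,0.1625,-0.1502,0.4585,1.5905,1.8532
70,-0.5173,-0.6012,0.0238,0.0032,0.1624,-0.1502,0.4585,1.5899,1.8529
71,-0.5170,-0.6011,0.0231,0.0031,0.1623,-0.1502,0.4586,1.5893,1.8526
72,-0.5166,-0.6011,0.0224,0.0030,0.1622,-0.1502,0.4586,1.5887,1.8523
73,-0.5163,-0.6011,0.0218,0.0029,0.1621,-0.1502,0.4587,1.5881,1.8520
74,-0.5160,-0.6010,0.0212,0.0029,0.1620,-0.1502,0.4587,1.5874,1.8517
75,-0.5156,-0.6010,0.0206,0.0028,0.1619,-0.1503,0.4587,1.5867,1.8514
76,-0.5153,-0.6009,0.0201,0.0027,0.1618,-0.1503,0.4588,1.5860,1.8511
77,-0.5150,-0.6009,0.0196,0.0026,0.1617,-0.1503,0.4588,1.5854,1.8508
78,-0.5148,-0.6009,0.0191,0.0026,0.1616,-0.1503,0.4588,1.5847,1.8505
79,-0.5145,-0.6008,0.0187,0.0025,0.1615,-0.1503,0.4589,1.5840,1.8502
80,-0.5142,-0.6008,0.0182,0.0024,0.1614,-0.1503,0.4589,1.5833,1.8500
81,-0.5139,-0.6007,0.0178,0.0024,0.1613,-0.1503,0.4589,,


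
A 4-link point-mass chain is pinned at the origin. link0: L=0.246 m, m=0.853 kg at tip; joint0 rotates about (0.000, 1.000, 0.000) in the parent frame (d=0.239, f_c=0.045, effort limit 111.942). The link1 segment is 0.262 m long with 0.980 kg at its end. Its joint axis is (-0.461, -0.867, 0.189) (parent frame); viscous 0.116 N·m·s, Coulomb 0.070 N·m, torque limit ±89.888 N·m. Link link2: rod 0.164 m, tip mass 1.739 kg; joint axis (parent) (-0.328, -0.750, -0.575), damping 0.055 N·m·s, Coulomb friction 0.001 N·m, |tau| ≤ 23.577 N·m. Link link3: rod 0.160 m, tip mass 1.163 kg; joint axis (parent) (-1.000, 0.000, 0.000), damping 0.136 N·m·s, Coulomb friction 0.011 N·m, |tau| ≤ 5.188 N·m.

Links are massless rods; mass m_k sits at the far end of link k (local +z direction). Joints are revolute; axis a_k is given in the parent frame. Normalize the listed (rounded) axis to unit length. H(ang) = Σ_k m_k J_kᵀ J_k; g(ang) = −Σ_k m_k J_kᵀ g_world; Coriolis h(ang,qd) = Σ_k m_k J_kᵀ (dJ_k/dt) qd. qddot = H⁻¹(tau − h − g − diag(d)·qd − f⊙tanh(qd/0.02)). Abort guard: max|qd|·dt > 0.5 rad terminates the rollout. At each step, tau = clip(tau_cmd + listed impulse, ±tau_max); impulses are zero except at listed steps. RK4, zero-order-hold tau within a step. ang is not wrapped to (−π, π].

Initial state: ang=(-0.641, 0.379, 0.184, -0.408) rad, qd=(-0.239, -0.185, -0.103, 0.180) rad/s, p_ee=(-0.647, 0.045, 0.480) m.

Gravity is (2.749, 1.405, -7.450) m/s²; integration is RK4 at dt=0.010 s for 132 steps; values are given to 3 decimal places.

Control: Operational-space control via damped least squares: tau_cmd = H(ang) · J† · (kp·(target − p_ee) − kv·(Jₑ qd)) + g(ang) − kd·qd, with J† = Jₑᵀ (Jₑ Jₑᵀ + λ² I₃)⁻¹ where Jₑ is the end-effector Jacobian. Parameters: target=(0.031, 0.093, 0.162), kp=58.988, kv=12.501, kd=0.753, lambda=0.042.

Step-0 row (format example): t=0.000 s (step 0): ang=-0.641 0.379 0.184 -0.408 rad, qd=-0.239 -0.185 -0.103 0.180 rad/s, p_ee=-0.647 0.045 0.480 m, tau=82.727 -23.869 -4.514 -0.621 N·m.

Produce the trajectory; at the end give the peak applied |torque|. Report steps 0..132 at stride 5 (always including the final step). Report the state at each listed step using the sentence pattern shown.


t=0.050 s (step 5): ang=-0.488 0.534 0.313 -0.565 rad, qd=5.108 4.865 4.014 -2.876 rad/s, p_ee=-0.618 0.060 0.472 m, tau=35.639 -16.806 -4.717 -0.013 N·m.
t=0.100 s (step 10): ang=-0.199 0.780 0.548 -0.638 rad, qd=6.079 4.564 5.286 -0.369 rad/s, p_ee=-0.549 0.095 0.460 m, tau=11.715 -8.522 -3.590 -1.714 N·m.
t=0.150 s (step 15): ang=0.098 0.972 0.825 -0.641 rad, qd=5.687 3.121 5.577 0.007 rad/s, p_ee=-0.462 0.117 0.441 m, tau=0.460 -3.583 -3.666 -1.189 N·m.
t=0.200 s (step 20): ang=0.366 1.100 1.090 -0.645 rad, qd=5.032 2.095 4.955 -0.206 rad/s, p_ee=-0.373 0.127 0.418 m, tau=-6.106 -0.615 -3.935 -0.607 N·m.
t=0.250 s (step 25): ang=0.601 1.188 1.317 -0.660 rad, qd=4.364 1.437 4.125 -0.391 rad/s, p_ee=-0.290 0.130 0.395 m, tau=-9.334 1.034 -4.291 -0.328 N·m.
t=0.300 s (step 30): ang=0.803 1.248 1.503 -0.682 rad, qd=3.741 1.014 3.359 -0.477 rad/s, p_ee=-0.220 0.132 0.371 m, tau=-10.631 1.889 -4.632 -0.235 N·m.
t=0.350 s (step 35): ang=0.976 1.292 1.654 -0.706 rad, qd=3.185 0.746 2.718 -0.497 rad/s, p_ee=-0.161 0.133 0.347 m, tau=-11.016 2.328 -4.893 -0.217 N·m.
t=0.400 s (step 40): ang=1.123 1.325 1.777 -0.731 rad, qd=2.703 0.584 2.196 -0.483 rad/s, p_ee=-0.115 0.133 0.323 m, tau=-11.008 2.559 -5.061 -0.219 N·m.
t=0.450 s (step 45): ang=1.247 1.351 1.876 -0.754 rad, qd=2.291 0.489 1.773 -0.454 rad/s, p_ee=-0.078 0.134 0.301 m, tau=-10.835 2.687 -5.145 -0.219 N·m.
t=0.500 s (step 50): ang=1.353 1.374 1.955 -0.776 rad, qd=1.940 0.434 1.428 -0.419 rad/s, p_ee=-0.050 0.134 0.280 m, tau=-10.593 2.761 -5.163 -0.213 N·m.
t=0.550 s (step 55): ang=1.442 1.395 2.019 -0.796 rad, qd=1.642 0.402 1.146 -0.384 rad/s, p_ee=-0.028 0.133 0.261 m, tau=-10.322 2.806 -5.133 -0.200 N·m.
t=0.600 s (step 60): ang=1.518 1.415 2.071 -0.815 rad, qd=1.387 0.380 0.915 -0.348 rad/s, p_ee=-0.012 0.131 0.245 m, tau=-10.042 2.832 -5.071 -0.183 N·m.
t=0.650 s (step 65): ang=1.582 1.433 2.112 -0.831 rad, qd=1.169 0.361 0.726 -0.315 rad/s, p_ee=0.000 0.130 0.230 m, tau=-9.767 2.847 -4.993 -0.165 N·m.
t=0.700 s (step 70): ang=1.635 1.451 2.144 -0.846 rad, qd=0.983 0.342 0.571 -0.283 rad/s, p_ee=0.009 0.128 0.218 m, tau=-9.506 2.853 -4.907 -0.145 N·m.
t=0.750 s (step 75): ang=1.680 1.467 2.169 -0.859 rad, qd=0.824 0.321 0.446 -0.254 rad/s, p_ee=0.016 0.125 0.208 m, tau=-9.263 2.855 -4.821 -0.127 N·m.
t=0.800 s (step 80): ang=1.718 1.483 2.189 -0.871 rad, qd=0.689 0.298 0.345 -0.227 rad/s, p_ee=0.020 0.123 0.199 m, tau=-9.042 2.853 -4.740 -0.109 N·m.
t=0.850 s (step 85): ang=1.750 1.497 2.204 -0.882 rad, qd=0.574 0.273 0.263 -0.203 rad/s, p_ee=0.023 0.121 0.192 m, tau=-8.847 2.850 -4.666 -0.093 N·m.
t=0.900 s (step 90): ang=1.776 1.510 2.216 -0.892 rad, qd=0.478 0.248 0.199 -0.181 rad/s, p_ee=0.026 0.118 0.186 m, tau=-8.676 2.846 -4.601 -0.078 N·m.
t=0.950 s (step 95): ang=1.798 1.522 2.224 -0.900 rad, qd=0.396 0.223 0.148 -0.161 rad/s, p_ee=0.027 0.116 0.182 m, tau=-8.529 2.843 -4.544 -0.065 N·m.
t=1.000 s (step 100): ang=1.816 1.532 2.231 -0.908 rad, qd=0.329 0.198 0.108 -0.143 rad/s, p_ee=0.028 0.114 0.178 m, tau=-8.404 2.841 -4.496 -0.053 N·m.
t=1.050 s (step 105): ang=1.831 1.542 2.235 -0.915 rad, qd=0.272 0.175 0.078 -0.128 rad/s, p_ee=0.029 0.112 0.175 m, tau=-8.300 2.840 -4.456 -0.043 N·m.
t=1.100 s (step 110): ang=1.843 1.550 2.238 -0.921 rad, qd=0.225 0.153 0.055 -0.114 rad/s, p_ee=0.030 0.110 0.172 m, tau=-8.213 2.841 -4.422 -0.033 N·m.
t=1.150 s (step 115): ang=1.854 1.557 2.241 -0.926 rad, qd=0.187 0.133 0.037 -0.102 rad/s, p_ee=0.030 0.108 0.170 m, tau=-8.142 2.842 -4.394 -0.025 N·m.
t=1.200 s (step 120): ang=1.862 1.563 2.242 -0.931 rad, qd=0.155 0.114 0.024 -0.091 rad/s, p_ee=0.030 0.107 0.169 m, tau=-8.083 2.844 -4.371 -0.018 N·m.
t=1.250 s (step 125): ang=1.869 1.568 2.243 -0.935 rad, qd=0.128 0.098 0.014 -0.081 rad/s, p_ee=0.030 0.106 0.168 m, tau=-8.036 2.847 -4.353 -0.012 N·m.
t=1.300 s (step 130): ang=1.875 1.573 2.244 -0.939 rad, qd=0.106 0.084 0.008 -0.073 rad/s, p_ee=0.030 0.104 0.167 m, tau=-7.998 2.851 -4.338 -0.007 N·m.
t=1.320 s (step 132): ang=1.877 1.575 2.244 -0.940 rad, qd=0.098 0.078 0.005 -0.070 rad/s, p_ee=0.030 0.104 0.166 m.
max |tau| (N·m): 82.727


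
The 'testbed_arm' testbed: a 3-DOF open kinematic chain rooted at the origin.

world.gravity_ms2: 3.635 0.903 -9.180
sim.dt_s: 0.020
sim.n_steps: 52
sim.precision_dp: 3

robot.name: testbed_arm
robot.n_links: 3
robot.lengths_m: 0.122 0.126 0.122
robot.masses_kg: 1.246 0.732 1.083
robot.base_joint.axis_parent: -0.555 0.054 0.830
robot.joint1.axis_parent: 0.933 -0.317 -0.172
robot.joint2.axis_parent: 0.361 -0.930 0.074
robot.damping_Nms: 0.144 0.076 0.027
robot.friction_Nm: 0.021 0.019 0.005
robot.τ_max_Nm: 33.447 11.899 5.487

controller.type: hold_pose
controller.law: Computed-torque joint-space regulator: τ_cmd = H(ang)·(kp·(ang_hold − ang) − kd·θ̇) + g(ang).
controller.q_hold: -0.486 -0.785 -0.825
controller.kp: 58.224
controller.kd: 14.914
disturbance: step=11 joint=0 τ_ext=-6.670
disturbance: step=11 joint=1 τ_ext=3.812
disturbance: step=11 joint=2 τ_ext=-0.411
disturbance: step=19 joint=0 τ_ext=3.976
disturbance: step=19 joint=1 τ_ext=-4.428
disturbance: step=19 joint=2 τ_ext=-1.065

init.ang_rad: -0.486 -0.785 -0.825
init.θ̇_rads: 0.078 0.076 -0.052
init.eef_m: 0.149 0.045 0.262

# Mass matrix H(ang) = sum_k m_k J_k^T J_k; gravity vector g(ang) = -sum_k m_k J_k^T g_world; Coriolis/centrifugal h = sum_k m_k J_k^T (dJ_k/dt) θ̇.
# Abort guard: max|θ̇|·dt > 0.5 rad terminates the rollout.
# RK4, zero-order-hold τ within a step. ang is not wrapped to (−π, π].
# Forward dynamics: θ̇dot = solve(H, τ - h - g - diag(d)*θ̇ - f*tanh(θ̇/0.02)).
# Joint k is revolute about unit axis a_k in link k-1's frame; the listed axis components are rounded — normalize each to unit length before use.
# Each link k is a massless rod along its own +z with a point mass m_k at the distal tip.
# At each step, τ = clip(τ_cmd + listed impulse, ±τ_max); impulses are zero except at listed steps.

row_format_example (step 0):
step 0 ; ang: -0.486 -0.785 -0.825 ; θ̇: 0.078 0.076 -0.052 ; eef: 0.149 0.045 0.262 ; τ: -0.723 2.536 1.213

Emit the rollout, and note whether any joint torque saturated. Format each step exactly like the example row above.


step 1 ; ang: -0.485 -0.785 -0.825 ; θ̇: 0.024 0.011 0.017 ; eef: 0.149 0.045 0.262 ; τ: -0.707 2.536 1.216
step 2 ; ang: -0.485 -0.785 -0.824 ; θ̇: 0.013 0.004 0.012 ; eef: 0.149 0.045 0.262 ; τ: -0.697 2.535 1.219
step 3 ; ang: -0.485 -0.785 -0.823 ; θ̇: 0.009 0.005 0.003 ; eef: 0.149 0.045 0.262 ; τ: -0.690 2.534 1.222
step 4 ; ang: -0.485 -0.785 -0.823 ; θ̇: 0.006 0.005 -0.004 ; eef: 0.149 0.045 0.262 ; τ: -0.686 2.533 1.223
step 5 ; ang: -0.485 -0.785 -0.823 ; θ̇: 0.005 0.006 -0.008 ; eef: 0.149 0.045 0.262 ; τ: -0.683 2.533 1.224
step 6 ; ang: -0.485 -0.786 -0.823 ; θ̇: 0.004 0.007 -0.011 ; eef: 0.149 0.045 0.262 ; τ: -0.680 2.533 1.225
step 7 ; ang: -0.486 -0.786 -0.822 ; θ̇: 0.004 0.008 -0.013 ; eef: 0.149 0.045 0.262 ; τ: -0.679 2.532 1.225
step 8 ; ang: -0.486 -0.786 -0.822 ; θ̇: 0.004 0.008 -0.015 ; eef: 0.149 0.045 0.262 ; τ: -0.678 2.532 1.225
step 9 ; ang: -0.486 -0.786 -0.822 ; θ̇: 0.004 0.009 -0.016 ; eef: 0.149 0.045 0.262 ; τ: -0.677 2.532 1.225
step 10 ; ang: -0.486 -0.786 -0.822 ; θ̇: 0.004 0.009 -0.017 ; eef: 0.149 0.045 0.262 ; τ: -0.677 2.532 1.226
step 11 ; ang: -0.486 -0.786 -0.822 ; θ̇: 0.004 0.010 -0.017 ; eef: 0.149 0.045 0.262 ; τ: -7.346 6.344 0.815
step 12 ; ang: -0.498 -0.785 -0.823 ; θ̇: -1.185 0.129 -0.165 ; eef: 0.149 0.041 0.263 ; τ: 1.374 1.345 1.352
step 13 ; ang: -0.517 -0.782 -0.828 ; θ̇: -0.713 0.211 -0.254 ; eef: 0.149 0.036 0.263 ; τ: 0.872 1.614 1.319
step 14 ; ang: -0.528 -0.778 -0.832 ; θ̇: -0.420 0.185 -0.214 ; eef: 0.149 0.032 0.264 ; τ: 0.490 1.827 1.294
step 15 ; ang: -0.535 -0.775 -0.836 ; θ̇: -0.232 0.125 -0.137 ; eef: 0.149 0.029 0.264 ; τ: 0.198 1.994 1.275
step 16 ; ang: -0.538 -0.773 -0.838 ; θ̇: -0.107 0.062 -0.059 ; eef: 0.149 0.028 0.264 ; τ: -0.026 2.127 1.262
step 17 ; ang: -0.540 -0.772 -0.838 ; θ̇: -0.017 0.016 -0.007 ; eef: 0.149 0.028 0.264 ; τ: -0.198 2.230 1.252
step 18 ; ang: -0.539 -0.772 -0.838 ; θ̇: 0.042 -0.014 0.022 ; eef: 0.149 0.028 0.264 ; τ: -0.320 2.306 1.247
step 19 ; ang: -0.538 -0.772 -0.838 ; θ̇: 0.087 -0.023 0.024 ; eef: 0.149 0.028 0.264 ; τ: 3.567 -2.068 0.178
step 20 ; ang: -0.536 -0.786 -0.838 ; θ̇: 0.163 -1.304 -0.047 ; eef: 0.150 0.031 0.262 ; τ: -1.716 3.780 1.562
step 21 ; ang: -0.532 -0.807 -0.839 ; θ̇: 0.215 -0.839 -0.072 ; eef: 0.152 0.035 0.259 ; τ: -1.487 3.501 1.466
step 22 ; ang: -0.527 -0.821 -0.841 ; θ̇: 0.213 -0.535 -0.042 ; eef: 0.153 0.038 0.256 ; τ: -1.301 3.283 1.394
step 23 ; ang: -0.523 -0.829 -0.841 ; θ̇: 0.193 -0.327 -0.003 ; eef: 0.153 0.041 0.255 ; τ: -1.154 3.112 1.342
step 24 ; ang: -0.519 -0.834 -0.841 ; θ̇: 0.173 -0.172 0.017 ; eef: 0.153 0.042 0.254 ; τ: -1.036 2.979 1.304
step 25 ; ang: -0.516 -0.836 -0.841 ; θ̇: 0.155 -0.060 0.027 ; eef: 0.153 0.044 0.254 ; τ: -0.944 2.876 1.277
step 26 ; ang: -0.513 -0.837 -0.840 ; θ̇: 0.124 -0.001 0.058 ; eef: 0.153 0.044 0.253 ; τ: -0.872 2.797 1.257
step 27 ; ang: -0.511 -0.837 -0.839 ; θ̇: 0.080 0.010 0.115 ; eef: 0.153 0.045 0.254 ; τ: -0.816 2.741 1.243
step 28 ; ang: -0.510 -0.836 -0.836 ; θ̇: 0.048 0.017 0.152 ; eef: 0.153 0.045 0.254 ; τ: -0.774 2.700 1.233
step 29 ; ang: -0.509 -0.836 -0.833 ; θ̇: 0.026 0.023 0.171 ; eef: 0.153 0.046 0.254 ; τ: -0.742 2.670 1.227
step 30 ; ang: -0.509 -0.835 -0.829 ; θ̇: 0.014 0.032 0.173 ; eef: 0.153 0.046 0.255 ; τ: -0.719 2.647 1.222
step 31 ; ang: -0.509 -0.835 -0.826 ; θ̇: 0.009 0.041 0.165 ; eef: 0.152 0.046 0.255 ; τ: -0.703 2.631 1.219
step 32 ; ang: -0.508 -0.834 -0.823 ; θ̇: 0.007 0.049 0.154 ; eef: 0.152 0.046 0.256 ; τ: -0.691 2.618 1.218
step 33 ; ang: -0.508 -0.833 -0.820 ; θ̇: 0.006 0.053 0.142 ; eef: 0.152 0.046 0.256 ; τ: -0.683 2.609 1.217
step 34 ; ang: -0.508 -0.832 -0.817 ; θ̇: 0.005 0.055 0.130 ; eef: 0.152 0.046 0.257 ; τ: -0.677 2.602 1.216
step 35 ; ang: -0.508 -0.831 -0.814 ; θ̇: 0.005 0.055 0.119 ; eef: 0.152 0.046 0.257 ; τ: -0.673 2.597 1.216
step 36 ; ang: -0.508 -0.830 -0.812 ; θ̇: 0.004 0.054 0.109 ; eef: 0.152 0.046 0.257 ; τ: -0.669 2.593 1.216
step 37 ; ang: -0.508 -0.829 -0.810 ; θ̇: 0.004 0.052 0.099 ; eef: 0.151 0.046 0.258 ; τ: -0.667 2.591 1.217
step 38 ; ang: -0.508 -0.828 -0.808 ; θ̇: 0.004 0.050 0.090 ; eef: 0.151 0.046 0.258 ; τ: -0.666 2.589 1.218
step 39 ; ang: -0.508 -0.827 -0.806 ; θ̇: 0.004 0.047 0.082 ; eef: 0.151 0.046 0.259 ; τ: -0.665 2.588 1.218
step 40 ; ang: -0.508 -0.826 -0.805 ; θ̇: 0.004 0.044 0.074 ; eef: 0.151 0.046 0.259 ; τ: -0.664 2.587 1.219
step 41 ; ang: -0.508 -0.825 -0.803 ; θ̇: 0.004 0.041 0.067 ; eef: 0.151 0.045 0.259 ; τ: -0.664 2.587 1.220
step 42 ; ang: -0.508 -0.824 -0.802 ; θ̇: 0.004 0.038 0.060 ; eef: 0.151 0.045 0.259 ; τ: -0.664 2.586 1.220
step 43 ; ang: -0.508 -0.823 -0.801 ; θ̇: 0.004 0.036 0.054 ; eef: 0.151 0.045 0.260 ; τ: -0.664 2.586 1.221
step 44 ; ang: -0.507 -0.823 -0.800 ; θ̇: 0.004 0.033 0.048 ; eef: 0.151 0.045 0.260 ; τ: -0.664 2.586 1.222
step 45 ; ang: -0.507 -0.822 -0.799 ; θ̇: 0.004 0.031 0.042 ; eef: 0.151 0.045 0.260 ; τ: -0.664 2.586 1.222
step 46 ; ang: -0.507 -0.821 -0.798 ; θ̇: 0.004 0.029 0.037 ; eef: 0.150 0.045 0.260 ; τ: -0.664 2.586 1.223
step 47 ; ang: -0.507 -0.821 -0.797 ; θ̇: 0.004 0.028 0.033 ; eef: 0.150 0.045 0.260 ; τ: -0.664 2.586 1.223
step 48 ; ang: -0.507 -0.820 -0.797 ; θ̇: 0.005 0.026 0.028 ; eef: 0.150 0.045 0.261 ; τ: -0.664 2.586 1.224
step 49 ; ang: -0.507 -0.820 -0.796 ; θ̇: 0.005 0.025 0.024 ; eef: 0.150 0.045 0.261 ; τ: -0.664 2.585 1.224
step 50 ; ang: -0.507 -0.819 -0.796 ; θ̇: 0.006 0.025 0.020 ; eef: 0.150 0.045 0.261 ; τ: -0.664 2.585 1.225
step 51 ; ang: -0.507 -0.819 -0.795 ; θ̇: 0.008 0.026 0.014 ; eef: 0.150 0.045 0.261 ; τ: -0.665 2.585 1.225
step 52 ; ang: -0.507 -0.819 -0.795 ; θ̇: 0.012 0.032 0.004 ; eef: 0.150 0.045 0.261
any joint saturated: no


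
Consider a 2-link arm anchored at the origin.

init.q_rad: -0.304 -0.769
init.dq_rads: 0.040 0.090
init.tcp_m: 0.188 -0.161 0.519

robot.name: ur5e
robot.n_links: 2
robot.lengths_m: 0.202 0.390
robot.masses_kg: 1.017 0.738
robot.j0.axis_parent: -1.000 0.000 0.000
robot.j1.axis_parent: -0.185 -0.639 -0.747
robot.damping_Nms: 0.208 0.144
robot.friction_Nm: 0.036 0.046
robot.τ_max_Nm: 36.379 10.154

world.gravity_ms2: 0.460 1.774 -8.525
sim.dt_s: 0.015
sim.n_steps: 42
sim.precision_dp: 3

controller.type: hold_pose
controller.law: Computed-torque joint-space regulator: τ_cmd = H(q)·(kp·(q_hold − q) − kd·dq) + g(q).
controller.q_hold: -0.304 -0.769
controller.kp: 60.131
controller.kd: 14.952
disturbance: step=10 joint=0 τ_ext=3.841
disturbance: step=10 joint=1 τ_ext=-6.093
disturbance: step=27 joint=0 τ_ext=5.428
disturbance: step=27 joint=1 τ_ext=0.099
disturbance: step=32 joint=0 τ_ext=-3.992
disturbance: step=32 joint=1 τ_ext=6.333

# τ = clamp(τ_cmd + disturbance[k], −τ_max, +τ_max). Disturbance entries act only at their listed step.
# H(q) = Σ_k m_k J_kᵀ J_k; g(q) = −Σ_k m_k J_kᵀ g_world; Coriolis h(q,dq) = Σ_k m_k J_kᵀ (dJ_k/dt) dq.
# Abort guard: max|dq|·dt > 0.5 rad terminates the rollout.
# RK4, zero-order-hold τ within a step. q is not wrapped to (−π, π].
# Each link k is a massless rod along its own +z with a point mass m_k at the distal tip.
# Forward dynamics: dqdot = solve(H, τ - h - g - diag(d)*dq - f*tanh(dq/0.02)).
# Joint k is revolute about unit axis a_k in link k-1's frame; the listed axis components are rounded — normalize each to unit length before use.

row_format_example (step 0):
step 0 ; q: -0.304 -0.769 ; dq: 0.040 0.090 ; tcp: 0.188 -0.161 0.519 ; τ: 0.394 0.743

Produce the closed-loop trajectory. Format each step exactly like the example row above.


step 1 ; q: -0.304 -0.768 ; dq: 0.026 0.050 ; tcp: 0.188 -0.160 0.519 ; τ: 0.420 0.764
step 2 ; q: -0.303 -0.767 ; dq: 0.016 0.021 ; tcp: 0.188 -0.160 0.519 ; τ: 0.441 0.780
step 3 ; q: -0.303 -0.767 ; dq: 0.009 0.006 ; tcp: 0.188 -0.160 0.520 ; τ: 0.457 0.788
step 4 ; q: -0.303 -0.767 ; dq: 0.005 0.000 ; tcp: 0.188 -0.160 0.520 ; τ: 0.468 0.790
step 5 ; q: -0.303 -0.767 ; dq: 0.003 -0.001 ; tcp: 0.188 -0.160 0.520 ; τ: 0.476 0.790
step 6 ; q: -0.303 -0.767 ; dq: 0.001 -0.002 ; tcp: 0.188 -0.160 0.520 ; τ: 0.482 0.790
step 7 ; q: -0.303 -0.767 ; dq: -0.000 -0.002 ; tcp: 0.188 -0.160 0.520 ; τ: 0.486 0.789
step 8 ; q: -0.303 -0.767 ; dq: -0.001 -0.002 ; tcp: 0.188 -0.160 0.520 ; τ: 0.490 0.789
step 9 ; q: -0.303 -0.767 ; dq: -0.002 -0.001 ; tcp: 0.188 -0.160 0.520 ; τ: 0.492 0.788
step 10 ; q: -0.303 -0.767 ; dq: -0.002 -0.001 ; tcp: 0.188 -0.160 0.520 ; τ: 4.335 -5.305
step 11 ; q: -0.303 -0.781 ; dq: -0.002 -1.793 ; tcp: 0.191 -0.159 0.518 ; τ: -0.400 2.167
step 12 ; q: -0.303 -0.804 ; dq: -0.001 -1.300 ; tcp: 0.196 -0.156 0.516 ; τ: -0.264 1.885
step 13 ; q: -0.303 -0.821 ; dq: 0.003 -0.913 ; tcp: 0.199 -0.154 0.515 ; τ: -0.146 1.660
step 14 ; q: -0.303 -0.832 ; dq: 0.006 -0.613 ; tcp: 0.202 -0.153 0.514 ; τ: -0.042 1.479
step 15 ; q: -0.303 -0.839 ; dq: 0.007 -0.381 ; tcp: 0.203 -0.152 0.513 ; τ: 0.048 1.335
step 16 ; q: -0.303 -0.844 ; dq: 0.008 -0.203 ; tcp: 0.204 -0.151 0.512 ; τ: 0.127 1.219
step 17 ; q: -0.303 -0.846 ; dq: 0.007 -0.069 ; tcp: 0.205 -0.151 0.512 ; τ: 0.194 1.126
step 18 ; q: -0.302 -0.846 ; dq: 0.005 0.024 ; tcp: 0.205 -0.151 0.512 ; τ: 0.252 1.057
step 19 ; q: -0.302 -0.845 ; dq: -0.001 0.071 ; tcp: 0.205 -0.151 0.512 ; τ: 0.299 1.017
step 20 ; q: -0.302 -0.844 ; dq: -0.005 0.104 ; tcp: 0.204 -0.151 0.512 ; τ: 0.337 0.985
step 21 ; q: -0.303 -0.842 ; dq: -0.007 0.128 ; tcp: 0.204 -0.151 0.513 ; τ: 0.368 0.960
step 22 ; q: -0.303 -0.840 ; dq: -0.009 0.144 ; tcp: 0.204 -0.152 0.513 ; τ: 0.393 0.939
step 23 ; q: -0.303 -0.838 ; dq: -0.011 0.155 ; tcp: 0.203 -0.152 0.513 ; τ: 0.413 0.922
step 24 ; q: -0.303 -0.836 ; dq: -0.012 0.160 ; tcp: 0.203 -0.152 0.513 ; τ: 0.430 0.909
step 25 ; q: -0.303 -0.833 ; dq: -0.012 0.162 ; tcp: 0.202 -0.153 0.513 ; τ: 0.443 0.898
step 26 ; q: -0.303 -0.831 ; dq: -0.012 0.162 ; tcp: 0.202 -0.153 0.514 ; τ: 0.454 0.889
step 27 ; q: -0.303 -0.829 ; dq: -0.012 0.159 ; tcp: 0.201 -0.153 0.514 ; τ: 5.891 0.981
step 28 ; q: -0.301 -0.824 ; dq: 0.343 0.433 ; tcp: 0.200 -0.153 0.515 ; τ: -0.778 0.857
step 29 ; q: -0.297 -0.818 ; dq: 0.252 0.348 ; tcp: 0.199 -0.151 0.516 ; τ: -0.555 0.861
step 30 ; q: -0.293 -0.813 ; dq: 0.179 0.281 ; tcp: 0.198 -0.150 0.517 ; τ: -0.369 0.864
step 31 ; q: -0.291 -0.810 ; dq: 0.121 0.228 ; tcp: 0.197 -0.149 0.517 ; τ: -0.212 0.865
step 32 ; q: -0.290 -0.807 ; dq: 0.075 0.186 ; tcp: 0.196 -0.149 0.518 ; τ: -4.073 7.198
step 33 ; q: -0.289 -0.790 ; dq: 0.045 2.031 ; tcp: 0.193 -0.150 0.520 ; τ: 0.960 -0.579
step 34 ; q: -0.288 -0.763 ; dq: -0.005 1.490 ; tcp: 0.187 -0.153 0.522 ; τ: 0.903 -0.299
step 35 ; q: -0.289 -0.744 ; dq: -0.032 1.075 ; tcp: 0.183 -0.155 0.524 ; τ: 0.840 -0.075
step 36 ; q: -0.289 -0.731 ; dq: -0.045 0.756 ; tcp: 0.180 -0.157 0.525 ; τ: 0.782 0.104
step 37 ; q: -0.290 -0.721 ; dq: -0.052 0.509 ; tcp: 0.178 -0.158 0.526 ; τ: 0.732 0.248
step 38 ; q: -0.291 -0.715 ; dq: -0.054 0.320 ; tcp: 0.177 -0.159 0.526 ; τ: 0.689 0.363
step 39 ; q: -0.292 -0.711 ; dq: -0.054 0.175 ; tcp: 0.176 -0.160 0.526 ; τ: 0.653 0.455
step 40 ; q: -0.292 -0.709 ; dq: -0.053 0.065 ; tcp: 0.175 -0.161 0.526 ; τ: 0.623 0.529
step 41 ; q: -0.293 -0.709 ; dq: -0.050 -0.012 ; tcp: 0.175 -0.161 0.526 ; τ: 0.597 0.585
step 42 ; q: -0.294 -0.709 ; dq: -0.044 -0.048 ; tcp: 0.175 -0.161 0.526


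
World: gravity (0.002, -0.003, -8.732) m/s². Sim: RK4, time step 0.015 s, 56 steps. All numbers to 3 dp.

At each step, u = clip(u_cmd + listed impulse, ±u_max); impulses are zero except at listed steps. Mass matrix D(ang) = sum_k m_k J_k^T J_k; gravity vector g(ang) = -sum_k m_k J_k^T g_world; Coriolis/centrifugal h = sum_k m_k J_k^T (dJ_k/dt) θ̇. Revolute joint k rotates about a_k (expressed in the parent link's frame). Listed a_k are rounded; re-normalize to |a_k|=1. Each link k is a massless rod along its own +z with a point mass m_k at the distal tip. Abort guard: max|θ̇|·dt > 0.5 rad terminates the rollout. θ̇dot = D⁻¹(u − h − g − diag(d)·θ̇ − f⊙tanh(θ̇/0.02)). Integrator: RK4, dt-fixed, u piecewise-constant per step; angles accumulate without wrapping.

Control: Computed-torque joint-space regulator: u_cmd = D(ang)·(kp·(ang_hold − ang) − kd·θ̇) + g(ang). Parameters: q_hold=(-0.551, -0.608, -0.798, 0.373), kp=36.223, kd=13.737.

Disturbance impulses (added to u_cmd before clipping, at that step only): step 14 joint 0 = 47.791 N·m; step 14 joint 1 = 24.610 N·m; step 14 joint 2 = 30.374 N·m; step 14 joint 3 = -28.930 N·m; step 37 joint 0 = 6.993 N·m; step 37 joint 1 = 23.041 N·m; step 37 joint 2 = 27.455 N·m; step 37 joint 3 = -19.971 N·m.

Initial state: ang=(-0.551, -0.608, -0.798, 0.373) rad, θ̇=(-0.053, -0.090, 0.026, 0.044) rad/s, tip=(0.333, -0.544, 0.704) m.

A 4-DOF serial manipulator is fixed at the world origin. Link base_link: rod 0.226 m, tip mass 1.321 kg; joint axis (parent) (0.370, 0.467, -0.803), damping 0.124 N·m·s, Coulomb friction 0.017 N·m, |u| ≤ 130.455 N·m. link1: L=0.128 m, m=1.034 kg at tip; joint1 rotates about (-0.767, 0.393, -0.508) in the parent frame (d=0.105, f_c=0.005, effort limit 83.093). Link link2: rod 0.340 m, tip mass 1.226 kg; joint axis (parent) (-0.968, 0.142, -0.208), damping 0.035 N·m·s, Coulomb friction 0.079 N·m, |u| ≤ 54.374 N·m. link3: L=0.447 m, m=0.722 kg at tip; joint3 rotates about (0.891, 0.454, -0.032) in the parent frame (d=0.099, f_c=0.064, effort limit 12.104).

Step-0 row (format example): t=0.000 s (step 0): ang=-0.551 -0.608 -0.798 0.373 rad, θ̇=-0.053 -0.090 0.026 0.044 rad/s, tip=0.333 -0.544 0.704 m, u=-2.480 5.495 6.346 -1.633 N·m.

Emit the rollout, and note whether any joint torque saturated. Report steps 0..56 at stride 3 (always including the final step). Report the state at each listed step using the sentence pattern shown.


t=0.045 s (step 3): ang=-0.553 -0.610 -0.798 0.374 rad, θ̇=-0.028 -0.036 -0.000 0.005 rad/s, tip=0.335 -0.543 0.704 m, u=-2.576 5.336 6.175 -1.505 N·m.
t=0.090 s (step 6): ang=-0.554 -0.611 -0.798 0.374 rad, θ̇=-0.009 -0.013 0.001 0.002 rad/s, tip=0.335 -0.543 0.704 m, u=-2.627 5.246 6.074 -1.441 N·m.
t=0.135 s (step 9): ang=-0.554 -0.612 -0.798 0.374 rad, θ̇=-0.000 -0.003 0.002 0.001 rad/s, tip=0.335 -0.543 0.704 m, u=-2.651 5.196 6.019 -1.406 N·m.
t=0.180 s (step 12): ang=-0.554 -0.612 -0.798 0.374 rad, θ̇=0.004 0.002 0.002 0.001 rad/s, tip=0.335 -0.543 0.704 m, u=-2.662 5.169 5.989 -1.389 N·m.
t=0.225 s (step 15): ang=-0.518 -0.608 -0.761 0.431 rad, θ̇=4.712 0.227 5.140 7.643 rad/s, tip=0.331 -0.548 0.700 m, u=-12.678 0.359 -0.117 0.777 N·m.
t=0.270 s (step 18): ang=-0.373 -0.627 -0.581 0.653 rad, θ̇=2.002 -0.538 2.665 2.785 rad/s, tip=0.309 -0.572 0.683 m, u=-8.234 3.882 3.530 -0.698 N·m.
t=0.315 s (step 21): ang=-0.317 -0.641 -0.510 0.723 rad, θ̇=0.632 -0.102 0.701 0.627 rad/s, tip=0.298 -0.583 0.675 m, u=-5.748 4.872 4.764 -1.282 N·m.
t=0.360 s (step 24): ang=-0.305 -0.641 -0.501 0.729 rad, θ̇=-0.017 0.014 -0.081 -0.195 rad/s, tip=0.294 -0.587 0.675 m, u=-4.367 5.208 5.264 -1.563 N·m.
t=0.405 s (step 27): ang=-0.313 -0.643 -0.508 0.715 rad, θ̇=-0.285 -0.092 -0.210 -0.392 rad/s, tip=0.295 -0.587 0.677 m, u=-3.625 5.344 5.453 -1.726 N·m.
t=0.450 s (step 30): ang=-0.328 -0.648 -0.518 0.696 rad, θ̇=-0.395 -0.138 -0.255 -0.454 rad/s, tip=0.297 -0.584 0.680 m, u=-3.219 5.407 5.551 -1.800 N·m.
t=0.495 s (step 33): ang=-0.347 -0.655 -0.530 0.675 rad, θ̇=-0.424 -0.150 -0.263 -0.455 rad/s, tip=0.301 -0.580 0.684 m, u=-2.996 5.436 5.607 -1.828 N·m.
t=0.540 s (step 36): ang=-0.366 -0.661 -0.542 0.655 rad, θ̇=-0.414 -0.143 -0.257 -0.430 rad/s, tip=0.305 -0.576 0.687 m, u=-2.874 5.446 5.639 -1.830 N·m.
t=0.585 s (step 39): ang=-0.353 -0.670 -0.503 0.682 rad, θ̇=0.751 -0.151 1.516 1.161 rad/s, tip=0.298 -0.576 0.692 m, u=-3.898 1.597 1.011 -0.050 N·m.
t=0.630 s (step 42): ang=-0.336 -0.669 -0.469 0.704 rad, θ̇=0.059 0.131 0.138 -0.032 rad/s, tip=0.288 -0.577 0.698 m, u=-3.232 3.393 3.146 -0.843 N·m.
t=0.675 s (step 45): ang=-0.341 -0.665 -0.473 0.694 rad, θ̇=-0.221 0.020 -0.182 -0.311 rad/s, tip=0.286 -0.576 0.702 m, u=-2.932 4.343 4.256 -1.331 N·m.
t=0.720 s (step 48): ang=-0.354 -0.666 -0.483 0.678 rad, θ̇=-0.333 -0.065 -0.282 -0.391 rad/s, tip=0.288 -0.574 0.705 m, u=-2.805 4.864 4.863 -1.586 N·m.
t=0.765 s (step 51): ang=-0.369 -0.670 -0.497 0.660 rad, θ̇=-0.365 -0.099 -0.317 -0.404 rad/s, tip=0.292 -0.571 0.707 m, u=-2.755 5.154 5.212 -1.713 N·m.
t=0.810 s (step 54): ang=-0.386 -0.675 -0.511 0.642 rad, θ̇=-0.358 -0.106 -0.319 -0.388 rad/s, tip=0.296 -0.568 0.708 m, u=-2.737 5.313 5.414 -1.769 N·m.
t=0.840 s (step 56): ang=-0.396 -0.678 -0.521 0.631 rad, θ̇=-0.343 -0.103 -0.313 -0.370 rad/s, tip=0.299 -0.566 0.709 m.
any joint saturated: yes
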